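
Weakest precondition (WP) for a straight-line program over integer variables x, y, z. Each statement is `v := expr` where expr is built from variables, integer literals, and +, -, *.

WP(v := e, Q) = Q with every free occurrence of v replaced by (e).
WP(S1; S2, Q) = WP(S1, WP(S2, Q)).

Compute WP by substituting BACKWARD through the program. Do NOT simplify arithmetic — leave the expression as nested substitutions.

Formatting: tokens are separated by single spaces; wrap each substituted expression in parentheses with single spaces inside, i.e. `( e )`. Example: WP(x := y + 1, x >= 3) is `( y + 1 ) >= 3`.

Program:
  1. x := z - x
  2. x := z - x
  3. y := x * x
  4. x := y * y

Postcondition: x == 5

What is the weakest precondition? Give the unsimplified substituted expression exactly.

Answer: ( ( ( z - ( z - x ) ) * ( z - ( z - x ) ) ) * ( ( z - ( z - x ) ) * ( z - ( z - x ) ) ) ) == 5

Derivation:
post: x == 5
stmt 4: x := y * y  -- replace 1 occurrence(s) of x with (y * y)
  => ( y * y ) == 5
stmt 3: y := x * x  -- replace 2 occurrence(s) of y with (x * x)
  => ( ( x * x ) * ( x * x ) ) == 5
stmt 2: x := z - x  -- replace 4 occurrence(s) of x with (z - x)
  => ( ( ( z - x ) * ( z - x ) ) * ( ( z - x ) * ( z - x ) ) ) == 5
stmt 1: x := z - x  -- replace 4 occurrence(s) of x with (z - x)
  => ( ( ( z - ( z - x ) ) * ( z - ( z - x ) ) ) * ( ( z - ( z - x ) ) * ( z - ( z - x ) ) ) ) == 5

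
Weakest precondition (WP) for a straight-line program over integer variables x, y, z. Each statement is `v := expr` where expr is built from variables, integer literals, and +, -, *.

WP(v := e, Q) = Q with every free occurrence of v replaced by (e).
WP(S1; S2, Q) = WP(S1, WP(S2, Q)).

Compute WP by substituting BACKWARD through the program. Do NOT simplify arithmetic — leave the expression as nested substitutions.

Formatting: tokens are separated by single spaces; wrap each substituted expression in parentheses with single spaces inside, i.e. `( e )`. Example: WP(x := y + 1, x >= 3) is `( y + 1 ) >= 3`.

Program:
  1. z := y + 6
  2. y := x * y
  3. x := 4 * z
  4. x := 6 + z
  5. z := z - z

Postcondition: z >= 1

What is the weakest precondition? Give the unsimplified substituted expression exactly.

Answer: ( ( y + 6 ) - ( y + 6 ) ) >= 1

Derivation:
post: z >= 1
stmt 5: z := z - z  -- replace 1 occurrence(s) of z with (z - z)
  => ( z - z ) >= 1
stmt 4: x := 6 + z  -- replace 0 occurrence(s) of x with (6 + z)
  => ( z - z ) >= 1
stmt 3: x := 4 * z  -- replace 0 occurrence(s) of x with (4 * z)
  => ( z - z ) >= 1
stmt 2: y := x * y  -- replace 0 occurrence(s) of y with (x * y)
  => ( z - z ) >= 1
stmt 1: z := y + 6  -- replace 2 occurrence(s) of z with (y + 6)
  => ( ( y + 6 ) - ( y + 6 ) ) >= 1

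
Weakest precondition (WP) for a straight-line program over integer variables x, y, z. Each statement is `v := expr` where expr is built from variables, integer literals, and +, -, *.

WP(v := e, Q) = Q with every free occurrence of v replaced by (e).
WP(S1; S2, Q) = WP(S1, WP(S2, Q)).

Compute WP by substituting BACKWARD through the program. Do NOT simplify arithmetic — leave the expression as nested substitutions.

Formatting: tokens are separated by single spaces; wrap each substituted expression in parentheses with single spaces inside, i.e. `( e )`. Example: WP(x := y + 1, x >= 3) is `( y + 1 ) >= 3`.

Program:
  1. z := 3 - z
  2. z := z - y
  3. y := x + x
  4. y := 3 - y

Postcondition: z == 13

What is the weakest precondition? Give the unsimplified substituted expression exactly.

post: z == 13
stmt 4: y := 3 - y  -- replace 0 occurrence(s) of y with (3 - y)
  => z == 13
stmt 3: y := x + x  -- replace 0 occurrence(s) of y with (x + x)
  => z == 13
stmt 2: z := z - y  -- replace 1 occurrence(s) of z with (z - y)
  => ( z - y ) == 13
stmt 1: z := 3 - z  -- replace 1 occurrence(s) of z with (3 - z)
  => ( ( 3 - z ) - y ) == 13

Answer: ( ( 3 - z ) - y ) == 13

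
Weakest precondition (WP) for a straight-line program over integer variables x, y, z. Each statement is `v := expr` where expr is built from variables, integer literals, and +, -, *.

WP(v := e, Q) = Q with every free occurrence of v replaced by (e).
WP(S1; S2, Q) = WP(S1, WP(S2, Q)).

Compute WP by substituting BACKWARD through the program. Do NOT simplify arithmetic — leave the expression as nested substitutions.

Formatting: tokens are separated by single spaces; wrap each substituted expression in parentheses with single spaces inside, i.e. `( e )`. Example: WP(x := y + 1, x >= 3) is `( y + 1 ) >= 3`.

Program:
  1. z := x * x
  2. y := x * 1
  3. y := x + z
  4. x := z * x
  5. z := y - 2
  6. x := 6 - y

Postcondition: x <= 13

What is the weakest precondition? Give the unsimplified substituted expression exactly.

post: x <= 13
stmt 6: x := 6 - y  -- replace 1 occurrence(s) of x with (6 - y)
  => ( 6 - y ) <= 13
stmt 5: z := y - 2  -- replace 0 occurrence(s) of z with (y - 2)
  => ( 6 - y ) <= 13
stmt 4: x := z * x  -- replace 0 occurrence(s) of x with (z * x)
  => ( 6 - y ) <= 13
stmt 3: y := x + z  -- replace 1 occurrence(s) of y with (x + z)
  => ( 6 - ( x + z ) ) <= 13
stmt 2: y := x * 1  -- replace 0 occurrence(s) of y with (x * 1)
  => ( 6 - ( x + z ) ) <= 13
stmt 1: z := x * x  -- replace 1 occurrence(s) of z with (x * x)
  => ( 6 - ( x + ( x * x ) ) ) <= 13

Answer: ( 6 - ( x + ( x * x ) ) ) <= 13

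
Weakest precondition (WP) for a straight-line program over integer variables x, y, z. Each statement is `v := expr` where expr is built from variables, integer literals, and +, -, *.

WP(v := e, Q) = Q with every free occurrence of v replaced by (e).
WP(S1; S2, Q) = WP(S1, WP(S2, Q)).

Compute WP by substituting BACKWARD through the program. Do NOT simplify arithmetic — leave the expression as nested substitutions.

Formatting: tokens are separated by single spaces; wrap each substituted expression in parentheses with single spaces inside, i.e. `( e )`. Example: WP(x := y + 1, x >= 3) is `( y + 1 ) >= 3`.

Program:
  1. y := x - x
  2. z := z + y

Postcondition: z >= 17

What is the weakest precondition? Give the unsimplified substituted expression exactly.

post: z >= 17
stmt 2: z := z + y  -- replace 1 occurrence(s) of z with (z + y)
  => ( z + y ) >= 17
stmt 1: y := x - x  -- replace 1 occurrence(s) of y with (x - x)
  => ( z + ( x - x ) ) >= 17

Answer: ( z + ( x - x ) ) >= 17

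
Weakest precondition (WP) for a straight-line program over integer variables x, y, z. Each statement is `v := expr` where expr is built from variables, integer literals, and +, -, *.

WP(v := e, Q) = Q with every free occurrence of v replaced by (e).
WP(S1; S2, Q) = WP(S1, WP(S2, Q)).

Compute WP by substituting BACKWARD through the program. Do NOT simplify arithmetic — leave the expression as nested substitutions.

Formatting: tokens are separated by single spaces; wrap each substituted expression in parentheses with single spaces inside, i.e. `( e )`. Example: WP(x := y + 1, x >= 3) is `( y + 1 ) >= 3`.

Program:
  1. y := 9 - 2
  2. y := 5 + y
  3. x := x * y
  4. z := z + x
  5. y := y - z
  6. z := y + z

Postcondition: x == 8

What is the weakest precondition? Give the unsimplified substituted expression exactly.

post: x == 8
stmt 6: z := y + z  -- replace 0 occurrence(s) of z with (y + z)
  => x == 8
stmt 5: y := y - z  -- replace 0 occurrence(s) of y with (y - z)
  => x == 8
stmt 4: z := z + x  -- replace 0 occurrence(s) of z with (z + x)
  => x == 8
stmt 3: x := x * y  -- replace 1 occurrence(s) of x with (x * y)
  => ( x * y ) == 8
stmt 2: y := 5 + y  -- replace 1 occurrence(s) of y with (5 + y)
  => ( x * ( 5 + y ) ) == 8
stmt 1: y := 9 - 2  -- replace 1 occurrence(s) of y with (9 - 2)
  => ( x * ( 5 + ( 9 - 2 ) ) ) == 8

Answer: ( x * ( 5 + ( 9 - 2 ) ) ) == 8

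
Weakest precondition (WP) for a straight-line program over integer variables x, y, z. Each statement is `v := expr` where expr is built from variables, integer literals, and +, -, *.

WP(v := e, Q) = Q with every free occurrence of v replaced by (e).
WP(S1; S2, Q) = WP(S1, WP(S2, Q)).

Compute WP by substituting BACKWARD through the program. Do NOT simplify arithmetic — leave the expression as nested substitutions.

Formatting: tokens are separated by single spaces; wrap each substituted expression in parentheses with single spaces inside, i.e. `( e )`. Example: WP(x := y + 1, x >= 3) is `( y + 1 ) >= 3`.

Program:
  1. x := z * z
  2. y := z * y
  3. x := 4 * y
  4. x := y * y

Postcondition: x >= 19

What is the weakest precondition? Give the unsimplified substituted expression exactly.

post: x >= 19
stmt 4: x := y * y  -- replace 1 occurrence(s) of x with (y * y)
  => ( y * y ) >= 19
stmt 3: x := 4 * y  -- replace 0 occurrence(s) of x with (4 * y)
  => ( y * y ) >= 19
stmt 2: y := z * y  -- replace 2 occurrence(s) of y with (z * y)
  => ( ( z * y ) * ( z * y ) ) >= 19
stmt 1: x := z * z  -- replace 0 occurrence(s) of x with (z * z)
  => ( ( z * y ) * ( z * y ) ) >= 19

Answer: ( ( z * y ) * ( z * y ) ) >= 19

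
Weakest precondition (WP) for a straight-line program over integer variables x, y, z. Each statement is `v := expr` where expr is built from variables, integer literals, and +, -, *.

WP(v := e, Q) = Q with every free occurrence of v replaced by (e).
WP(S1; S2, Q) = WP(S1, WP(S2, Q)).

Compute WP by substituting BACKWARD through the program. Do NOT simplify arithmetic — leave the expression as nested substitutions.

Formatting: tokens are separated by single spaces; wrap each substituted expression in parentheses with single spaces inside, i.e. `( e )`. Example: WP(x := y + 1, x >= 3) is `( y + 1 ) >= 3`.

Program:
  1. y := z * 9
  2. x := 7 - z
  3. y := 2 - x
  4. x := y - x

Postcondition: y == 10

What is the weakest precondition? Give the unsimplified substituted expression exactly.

Answer: ( 2 - ( 7 - z ) ) == 10

Derivation:
post: y == 10
stmt 4: x := y - x  -- replace 0 occurrence(s) of x with (y - x)
  => y == 10
stmt 3: y := 2 - x  -- replace 1 occurrence(s) of y with (2 - x)
  => ( 2 - x ) == 10
stmt 2: x := 7 - z  -- replace 1 occurrence(s) of x with (7 - z)
  => ( 2 - ( 7 - z ) ) == 10
stmt 1: y := z * 9  -- replace 0 occurrence(s) of y with (z * 9)
  => ( 2 - ( 7 - z ) ) == 10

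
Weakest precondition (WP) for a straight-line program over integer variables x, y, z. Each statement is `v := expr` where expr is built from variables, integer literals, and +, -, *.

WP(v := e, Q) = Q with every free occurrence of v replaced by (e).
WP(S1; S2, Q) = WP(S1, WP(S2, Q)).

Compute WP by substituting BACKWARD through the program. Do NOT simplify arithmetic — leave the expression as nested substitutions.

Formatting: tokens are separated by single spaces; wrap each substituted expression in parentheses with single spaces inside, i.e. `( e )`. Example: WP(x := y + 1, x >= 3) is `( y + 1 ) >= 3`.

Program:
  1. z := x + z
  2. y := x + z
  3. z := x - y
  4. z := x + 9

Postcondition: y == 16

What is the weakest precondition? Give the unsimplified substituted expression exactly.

Answer: ( x + ( x + z ) ) == 16

Derivation:
post: y == 16
stmt 4: z := x + 9  -- replace 0 occurrence(s) of z with (x + 9)
  => y == 16
stmt 3: z := x - y  -- replace 0 occurrence(s) of z with (x - y)
  => y == 16
stmt 2: y := x + z  -- replace 1 occurrence(s) of y with (x + z)
  => ( x + z ) == 16
stmt 1: z := x + z  -- replace 1 occurrence(s) of z with (x + z)
  => ( x + ( x + z ) ) == 16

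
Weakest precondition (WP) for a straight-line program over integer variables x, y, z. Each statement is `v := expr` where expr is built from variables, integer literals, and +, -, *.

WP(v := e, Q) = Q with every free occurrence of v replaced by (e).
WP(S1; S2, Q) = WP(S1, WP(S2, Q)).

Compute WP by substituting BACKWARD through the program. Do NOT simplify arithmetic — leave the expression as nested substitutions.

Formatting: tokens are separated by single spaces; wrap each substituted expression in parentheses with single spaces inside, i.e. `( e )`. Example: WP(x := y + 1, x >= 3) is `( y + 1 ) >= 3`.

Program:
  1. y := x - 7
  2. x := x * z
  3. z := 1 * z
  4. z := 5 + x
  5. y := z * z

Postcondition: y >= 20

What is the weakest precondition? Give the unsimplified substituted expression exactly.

Answer: ( ( 5 + ( x * z ) ) * ( 5 + ( x * z ) ) ) >= 20

Derivation:
post: y >= 20
stmt 5: y := z * z  -- replace 1 occurrence(s) of y with (z * z)
  => ( z * z ) >= 20
stmt 4: z := 5 + x  -- replace 2 occurrence(s) of z with (5 + x)
  => ( ( 5 + x ) * ( 5 + x ) ) >= 20
stmt 3: z := 1 * z  -- replace 0 occurrence(s) of z with (1 * z)
  => ( ( 5 + x ) * ( 5 + x ) ) >= 20
stmt 2: x := x * z  -- replace 2 occurrence(s) of x with (x * z)
  => ( ( 5 + ( x * z ) ) * ( 5 + ( x * z ) ) ) >= 20
stmt 1: y := x - 7  -- replace 0 occurrence(s) of y with (x - 7)
  => ( ( 5 + ( x * z ) ) * ( 5 + ( x * z ) ) ) >= 20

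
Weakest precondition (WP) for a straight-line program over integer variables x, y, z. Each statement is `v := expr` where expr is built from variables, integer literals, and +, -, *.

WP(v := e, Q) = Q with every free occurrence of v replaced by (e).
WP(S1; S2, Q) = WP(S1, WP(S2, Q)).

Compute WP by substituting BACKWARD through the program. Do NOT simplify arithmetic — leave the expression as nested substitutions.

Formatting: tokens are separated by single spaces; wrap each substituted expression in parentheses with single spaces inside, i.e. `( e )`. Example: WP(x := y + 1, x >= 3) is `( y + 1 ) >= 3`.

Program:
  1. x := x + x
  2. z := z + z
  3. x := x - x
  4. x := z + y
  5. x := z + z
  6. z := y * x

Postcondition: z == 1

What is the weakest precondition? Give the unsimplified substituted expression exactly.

post: z == 1
stmt 6: z := y * x  -- replace 1 occurrence(s) of z with (y * x)
  => ( y * x ) == 1
stmt 5: x := z + z  -- replace 1 occurrence(s) of x with (z + z)
  => ( y * ( z + z ) ) == 1
stmt 4: x := z + y  -- replace 0 occurrence(s) of x with (z + y)
  => ( y * ( z + z ) ) == 1
stmt 3: x := x - x  -- replace 0 occurrence(s) of x with (x - x)
  => ( y * ( z + z ) ) == 1
stmt 2: z := z + z  -- replace 2 occurrence(s) of z with (z + z)
  => ( y * ( ( z + z ) + ( z + z ) ) ) == 1
stmt 1: x := x + x  -- replace 0 occurrence(s) of x with (x + x)
  => ( y * ( ( z + z ) + ( z + z ) ) ) == 1

Answer: ( y * ( ( z + z ) + ( z + z ) ) ) == 1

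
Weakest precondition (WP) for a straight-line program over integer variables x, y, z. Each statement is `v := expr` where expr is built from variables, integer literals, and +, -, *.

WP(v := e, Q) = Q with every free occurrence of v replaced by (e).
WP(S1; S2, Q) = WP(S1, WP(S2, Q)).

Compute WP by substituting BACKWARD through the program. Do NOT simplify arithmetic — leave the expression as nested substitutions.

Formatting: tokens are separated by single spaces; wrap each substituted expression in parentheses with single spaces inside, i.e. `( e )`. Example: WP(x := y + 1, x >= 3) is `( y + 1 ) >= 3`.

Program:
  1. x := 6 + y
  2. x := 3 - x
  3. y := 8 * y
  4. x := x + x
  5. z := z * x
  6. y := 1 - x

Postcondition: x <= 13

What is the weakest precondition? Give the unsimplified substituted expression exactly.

Answer: ( ( 3 - ( 6 + y ) ) + ( 3 - ( 6 + y ) ) ) <= 13

Derivation:
post: x <= 13
stmt 6: y := 1 - x  -- replace 0 occurrence(s) of y with (1 - x)
  => x <= 13
stmt 5: z := z * x  -- replace 0 occurrence(s) of z with (z * x)
  => x <= 13
stmt 4: x := x + x  -- replace 1 occurrence(s) of x with (x + x)
  => ( x + x ) <= 13
stmt 3: y := 8 * y  -- replace 0 occurrence(s) of y with (8 * y)
  => ( x + x ) <= 13
stmt 2: x := 3 - x  -- replace 2 occurrence(s) of x with (3 - x)
  => ( ( 3 - x ) + ( 3 - x ) ) <= 13
stmt 1: x := 6 + y  -- replace 2 occurrence(s) of x with (6 + y)
  => ( ( 3 - ( 6 + y ) ) + ( 3 - ( 6 + y ) ) ) <= 13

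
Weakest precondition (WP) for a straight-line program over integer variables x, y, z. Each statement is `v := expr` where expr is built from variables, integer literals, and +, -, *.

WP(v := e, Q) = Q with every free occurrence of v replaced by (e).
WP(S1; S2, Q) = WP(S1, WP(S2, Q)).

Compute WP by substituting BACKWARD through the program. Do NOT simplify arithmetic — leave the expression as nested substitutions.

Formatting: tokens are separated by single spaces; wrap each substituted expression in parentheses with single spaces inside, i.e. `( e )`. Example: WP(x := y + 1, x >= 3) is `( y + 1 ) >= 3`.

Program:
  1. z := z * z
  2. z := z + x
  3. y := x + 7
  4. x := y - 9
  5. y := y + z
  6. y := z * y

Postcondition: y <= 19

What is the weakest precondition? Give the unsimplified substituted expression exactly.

Answer: ( ( ( z * z ) + x ) * ( ( x + 7 ) + ( ( z * z ) + x ) ) ) <= 19

Derivation:
post: y <= 19
stmt 6: y := z * y  -- replace 1 occurrence(s) of y with (z * y)
  => ( z * y ) <= 19
stmt 5: y := y + z  -- replace 1 occurrence(s) of y with (y + z)
  => ( z * ( y + z ) ) <= 19
stmt 4: x := y - 9  -- replace 0 occurrence(s) of x with (y - 9)
  => ( z * ( y + z ) ) <= 19
stmt 3: y := x + 7  -- replace 1 occurrence(s) of y with (x + 7)
  => ( z * ( ( x + 7 ) + z ) ) <= 19
stmt 2: z := z + x  -- replace 2 occurrence(s) of z with (z + x)
  => ( ( z + x ) * ( ( x + 7 ) + ( z + x ) ) ) <= 19
stmt 1: z := z * z  -- replace 2 occurrence(s) of z with (z * z)
  => ( ( ( z * z ) + x ) * ( ( x + 7 ) + ( ( z * z ) + x ) ) ) <= 19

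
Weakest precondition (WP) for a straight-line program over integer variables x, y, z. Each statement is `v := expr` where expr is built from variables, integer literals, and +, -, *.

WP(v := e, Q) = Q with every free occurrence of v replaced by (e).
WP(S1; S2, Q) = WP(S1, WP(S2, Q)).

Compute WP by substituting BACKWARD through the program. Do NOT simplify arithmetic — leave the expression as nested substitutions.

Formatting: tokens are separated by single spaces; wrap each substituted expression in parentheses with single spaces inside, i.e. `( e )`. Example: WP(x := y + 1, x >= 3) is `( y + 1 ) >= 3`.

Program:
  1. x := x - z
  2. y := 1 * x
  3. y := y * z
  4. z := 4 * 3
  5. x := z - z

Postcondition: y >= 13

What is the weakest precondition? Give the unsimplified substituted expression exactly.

post: y >= 13
stmt 5: x := z - z  -- replace 0 occurrence(s) of x with (z - z)
  => y >= 13
stmt 4: z := 4 * 3  -- replace 0 occurrence(s) of z with (4 * 3)
  => y >= 13
stmt 3: y := y * z  -- replace 1 occurrence(s) of y with (y * z)
  => ( y * z ) >= 13
stmt 2: y := 1 * x  -- replace 1 occurrence(s) of y with (1 * x)
  => ( ( 1 * x ) * z ) >= 13
stmt 1: x := x - z  -- replace 1 occurrence(s) of x with (x - z)
  => ( ( 1 * ( x - z ) ) * z ) >= 13

Answer: ( ( 1 * ( x - z ) ) * z ) >= 13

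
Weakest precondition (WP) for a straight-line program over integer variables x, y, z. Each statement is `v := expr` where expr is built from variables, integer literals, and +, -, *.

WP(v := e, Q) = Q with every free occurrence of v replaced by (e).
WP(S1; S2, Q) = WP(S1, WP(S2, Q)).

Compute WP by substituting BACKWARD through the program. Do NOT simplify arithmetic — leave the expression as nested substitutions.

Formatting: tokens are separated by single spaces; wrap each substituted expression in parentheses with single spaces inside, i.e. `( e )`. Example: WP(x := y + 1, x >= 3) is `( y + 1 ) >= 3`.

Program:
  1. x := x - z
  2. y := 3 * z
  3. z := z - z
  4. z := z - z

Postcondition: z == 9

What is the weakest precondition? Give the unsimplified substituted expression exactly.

Answer: ( ( z - z ) - ( z - z ) ) == 9

Derivation:
post: z == 9
stmt 4: z := z - z  -- replace 1 occurrence(s) of z with (z - z)
  => ( z - z ) == 9
stmt 3: z := z - z  -- replace 2 occurrence(s) of z with (z - z)
  => ( ( z - z ) - ( z - z ) ) == 9
stmt 2: y := 3 * z  -- replace 0 occurrence(s) of y with (3 * z)
  => ( ( z - z ) - ( z - z ) ) == 9
stmt 1: x := x - z  -- replace 0 occurrence(s) of x with (x - z)
  => ( ( z - z ) - ( z - z ) ) == 9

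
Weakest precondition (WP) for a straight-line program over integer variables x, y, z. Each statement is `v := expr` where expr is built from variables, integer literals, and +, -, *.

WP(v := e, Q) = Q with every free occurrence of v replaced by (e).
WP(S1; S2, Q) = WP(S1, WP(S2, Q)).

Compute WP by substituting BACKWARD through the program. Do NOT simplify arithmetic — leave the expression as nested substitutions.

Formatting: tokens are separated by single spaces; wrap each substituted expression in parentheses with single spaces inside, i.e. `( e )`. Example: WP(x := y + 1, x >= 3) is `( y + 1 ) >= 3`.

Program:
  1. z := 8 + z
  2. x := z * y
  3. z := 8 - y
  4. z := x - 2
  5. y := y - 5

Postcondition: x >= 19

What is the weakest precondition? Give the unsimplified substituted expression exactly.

post: x >= 19
stmt 5: y := y - 5  -- replace 0 occurrence(s) of y with (y - 5)
  => x >= 19
stmt 4: z := x - 2  -- replace 0 occurrence(s) of z with (x - 2)
  => x >= 19
stmt 3: z := 8 - y  -- replace 0 occurrence(s) of z with (8 - y)
  => x >= 19
stmt 2: x := z * y  -- replace 1 occurrence(s) of x with (z * y)
  => ( z * y ) >= 19
stmt 1: z := 8 + z  -- replace 1 occurrence(s) of z with (8 + z)
  => ( ( 8 + z ) * y ) >= 19

Answer: ( ( 8 + z ) * y ) >= 19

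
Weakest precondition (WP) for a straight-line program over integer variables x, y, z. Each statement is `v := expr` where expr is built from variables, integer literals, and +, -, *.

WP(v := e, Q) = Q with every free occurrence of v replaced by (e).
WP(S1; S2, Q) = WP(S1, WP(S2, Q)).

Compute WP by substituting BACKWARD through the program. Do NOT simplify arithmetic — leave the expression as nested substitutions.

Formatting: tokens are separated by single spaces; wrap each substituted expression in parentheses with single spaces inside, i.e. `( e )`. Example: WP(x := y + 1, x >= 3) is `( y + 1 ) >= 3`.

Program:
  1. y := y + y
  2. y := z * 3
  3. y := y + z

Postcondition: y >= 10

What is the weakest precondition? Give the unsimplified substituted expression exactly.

post: y >= 10
stmt 3: y := y + z  -- replace 1 occurrence(s) of y with (y + z)
  => ( y + z ) >= 10
stmt 2: y := z * 3  -- replace 1 occurrence(s) of y with (z * 3)
  => ( ( z * 3 ) + z ) >= 10
stmt 1: y := y + y  -- replace 0 occurrence(s) of y with (y + y)
  => ( ( z * 3 ) + z ) >= 10

Answer: ( ( z * 3 ) + z ) >= 10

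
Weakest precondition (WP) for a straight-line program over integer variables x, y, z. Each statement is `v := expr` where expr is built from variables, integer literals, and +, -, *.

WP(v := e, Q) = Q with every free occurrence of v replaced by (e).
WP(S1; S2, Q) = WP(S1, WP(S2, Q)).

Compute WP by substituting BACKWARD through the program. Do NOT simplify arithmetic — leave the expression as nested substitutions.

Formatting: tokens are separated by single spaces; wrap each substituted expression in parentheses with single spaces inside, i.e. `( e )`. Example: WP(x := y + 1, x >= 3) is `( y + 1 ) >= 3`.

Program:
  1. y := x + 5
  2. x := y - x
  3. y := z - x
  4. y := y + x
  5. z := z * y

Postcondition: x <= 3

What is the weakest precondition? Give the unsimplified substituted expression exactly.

Answer: ( ( x + 5 ) - x ) <= 3

Derivation:
post: x <= 3
stmt 5: z := z * y  -- replace 0 occurrence(s) of z with (z * y)
  => x <= 3
stmt 4: y := y + x  -- replace 0 occurrence(s) of y with (y + x)
  => x <= 3
stmt 3: y := z - x  -- replace 0 occurrence(s) of y with (z - x)
  => x <= 3
stmt 2: x := y - x  -- replace 1 occurrence(s) of x with (y - x)
  => ( y - x ) <= 3
stmt 1: y := x + 5  -- replace 1 occurrence(s) of y with (x + 5)
  => ( ( x + 5 ) - x ) <= 3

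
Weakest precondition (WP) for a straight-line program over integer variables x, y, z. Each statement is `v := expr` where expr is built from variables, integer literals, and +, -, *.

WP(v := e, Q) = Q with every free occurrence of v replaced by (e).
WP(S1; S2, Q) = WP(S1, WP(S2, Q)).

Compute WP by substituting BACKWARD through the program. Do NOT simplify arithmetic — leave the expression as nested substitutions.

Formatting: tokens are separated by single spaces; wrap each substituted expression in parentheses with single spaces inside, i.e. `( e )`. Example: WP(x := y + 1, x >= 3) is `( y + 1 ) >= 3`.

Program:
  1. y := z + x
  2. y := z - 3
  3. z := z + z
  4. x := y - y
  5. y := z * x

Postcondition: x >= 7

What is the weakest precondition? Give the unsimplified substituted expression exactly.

Answer: ( ( z - 3 ) - ( z - 3 ) ) >= 7

Derivation:
post: x >= 7
stmt 5: y := z * x  -- replace 0 occurrence(s) of y with (z * x)
  => x >= 7
stmt 4: x := y - y  -- replace 1 occurrence(s) of x with (y - y)
  => ( y - y ) >= 7
stmt 3: z := z + z  -- replace 0 occurrence(s) of z with (z + z)
  => ( y - y ) >= 7
stmt 2: y := z - 3  -- replace 2 occurrence(s) of y with (z - 3)
  => ( ( z - 3 ) - ( z - 3 ) ) >= 7
stmt 1: y := z + x  -- replace 0 occurrence(s) of y with (z + x)
  => ( ( z - 3 ) - ( z - 3 ) ) >= 7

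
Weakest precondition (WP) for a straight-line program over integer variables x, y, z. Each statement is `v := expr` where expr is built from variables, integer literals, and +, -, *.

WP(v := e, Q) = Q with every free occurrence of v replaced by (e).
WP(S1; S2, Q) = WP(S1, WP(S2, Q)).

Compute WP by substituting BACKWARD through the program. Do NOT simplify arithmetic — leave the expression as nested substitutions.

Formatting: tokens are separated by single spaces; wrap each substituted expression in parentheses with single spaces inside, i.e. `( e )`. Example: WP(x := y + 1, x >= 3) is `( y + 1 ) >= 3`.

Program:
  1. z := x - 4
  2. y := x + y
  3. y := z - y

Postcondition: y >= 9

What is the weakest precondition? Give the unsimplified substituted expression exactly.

Answer: ( ( x - 4 ) - ( x + y ) ) >= 9

Derivation:
post: y >= 9
stmt 3: y := z - y  -- replace 1 occurrence(s) of y with (z - y)
  => ( z - y ) >= 9
stmt 2: y := x + y  -- replace 1 occurrence(s) of y with (x + y)
  => ( z - ( x + y ) ) >= 9
stmt 1: z := x - 4  -- replace 1 occurrence(s) of z with (x - 4)
  => ( ( x - 4 ) - ( x + y ) ) >= 9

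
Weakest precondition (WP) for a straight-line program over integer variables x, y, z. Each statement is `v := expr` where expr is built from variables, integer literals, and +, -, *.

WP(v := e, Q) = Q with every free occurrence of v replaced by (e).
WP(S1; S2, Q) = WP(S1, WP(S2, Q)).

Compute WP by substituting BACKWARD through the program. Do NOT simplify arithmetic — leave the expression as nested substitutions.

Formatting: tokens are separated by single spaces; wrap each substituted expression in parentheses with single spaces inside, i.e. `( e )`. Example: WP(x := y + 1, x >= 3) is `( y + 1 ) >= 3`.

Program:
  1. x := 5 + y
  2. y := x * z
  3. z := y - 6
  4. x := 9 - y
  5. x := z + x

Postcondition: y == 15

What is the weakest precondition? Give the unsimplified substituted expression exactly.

post: y == 15
stmt 5: x := z + x  -- replace 0 occurrence(s) of x with (z + x)
  => y == 15
stmt 4: x := 9 - y  -- replace 0 occurrence(s) of x with (9 - y)
  => y == 15
stmt 3: z := y - 6  -- replace 0 occurrence(s) of z with (y - 6)
  => y == 15
stmt 2: y := x * z  -- replace 1 occurrence(s) of y with (x * z)
  => ( x * z ) == 15
stmt 1: x := 5 + y  -- replace 1 occurrence(s) of x with (5 + y)
  => ( ( 5 + y ) * z ) == 15

Answer: ( ( 5 + y ) * z ) == 15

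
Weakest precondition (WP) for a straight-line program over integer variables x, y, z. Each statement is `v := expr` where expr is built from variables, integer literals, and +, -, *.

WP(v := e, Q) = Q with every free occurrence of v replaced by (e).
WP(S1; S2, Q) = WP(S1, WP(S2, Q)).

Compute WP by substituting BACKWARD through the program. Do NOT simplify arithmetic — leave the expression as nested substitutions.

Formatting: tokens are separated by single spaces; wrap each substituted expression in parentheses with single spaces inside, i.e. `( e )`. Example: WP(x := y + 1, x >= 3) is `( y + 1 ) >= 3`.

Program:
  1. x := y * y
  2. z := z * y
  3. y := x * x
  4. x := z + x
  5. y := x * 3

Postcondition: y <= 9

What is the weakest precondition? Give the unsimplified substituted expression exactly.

Answer: ( ( ( z * y ) + ( y * y ) ) * 3 ) <= 9

Derivation:
post: y <= 9
stmt 5: y := x * 3  -- replace 1 occurrence(s) of y with (x * 3)
  => ( x * 3 ) <= 9
stmt 4: x := z + x  -- replace 1 occurrence(s) of x with (z + x)
  => ( ( z + x ) * 3 ) <= 9
stmt 3: y := x * x  -- replace 0 occurrence(s) of y with (x * x)
  => ( ( z + x ) * 3 ) <= 9
stmt 2: z := z * y  -- replace 1 occurrence(s) of z with (z * y)
  => ( ( ( z * y ) + x ) * 3 ) <= 9
stmt 1: x := y * y  -- replace 1 occurrence(s) of x with (y * y)
  => ( ( ( z * y ) + ( y * y ) ) * 3 ) <= 9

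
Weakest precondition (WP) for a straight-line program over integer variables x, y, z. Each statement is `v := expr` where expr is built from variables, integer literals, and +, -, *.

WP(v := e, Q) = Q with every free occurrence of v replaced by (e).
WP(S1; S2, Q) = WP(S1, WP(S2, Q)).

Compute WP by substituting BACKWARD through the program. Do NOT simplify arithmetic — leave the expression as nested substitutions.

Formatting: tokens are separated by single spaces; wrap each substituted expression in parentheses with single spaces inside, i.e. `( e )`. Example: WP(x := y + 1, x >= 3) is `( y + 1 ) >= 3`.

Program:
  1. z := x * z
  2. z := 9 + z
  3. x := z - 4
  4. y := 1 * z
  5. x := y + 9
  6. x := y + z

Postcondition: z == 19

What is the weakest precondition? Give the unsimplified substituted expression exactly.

post: z == 19
stmt 6: x := y + z  -- replace 0 occurrence(s) of x with (y + z)
  => z == 19
stmt 5: x := y + 9  -- replace 0 occurrence(s) of x with (y + 9)
  => z == 19
stmt 4: y := 1 * z  -- replace 0 occurrence(s) of y with (1 * z)
  => z == 19
stmt 3: x := z - 4  -- replace 0 occurrence(s) of x with (z - 4)
  => z == 19
stmt 2: z := 9 + z  -- replace 1 occurrence(s) of z with (9 + z)
  => ( 9 + z ) == 19
stmt 1: z := x * z  -- replace 1 occurrence(s) of z with (x * z)
  => ( 9 + ( x * z ) ) == 19

Answer: ( 9 + ( x * z ) ) == 19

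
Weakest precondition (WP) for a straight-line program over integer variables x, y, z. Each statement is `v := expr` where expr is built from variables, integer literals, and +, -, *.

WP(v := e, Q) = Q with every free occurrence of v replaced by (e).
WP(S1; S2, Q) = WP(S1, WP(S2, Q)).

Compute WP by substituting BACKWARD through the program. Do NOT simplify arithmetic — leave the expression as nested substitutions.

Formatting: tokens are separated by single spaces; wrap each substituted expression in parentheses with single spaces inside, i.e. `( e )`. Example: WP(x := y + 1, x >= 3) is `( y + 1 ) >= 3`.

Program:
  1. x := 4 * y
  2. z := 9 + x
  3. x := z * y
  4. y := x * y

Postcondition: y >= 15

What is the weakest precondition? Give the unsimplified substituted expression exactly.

Answer: ( ( ( 9 + ( 4 * y ) ) * y ) * y ) >= 15

Derivation:
post: y >= 15
stmt 4: y := x * y  -- replace 1 occurrence(s) of y with (x * y)
  => ( x * y ) >= 15
stmt 3: x := z * y  -- replace 1 occurrence(s) of x with (z * y)
  => ( ( z * y ) * y ) >= 15
stmt 2: z := 9 + x  -- replace 1 occurrence(s) of z with (9 + x)
  => ( ( ( 9 + x ) * y ) * y ) >= 15
stmt 1: x := 4 * y  -- replace 1 occurrence(s) of x with (4 * y)
  => ( ( ( 9 + ( 4 * y ) ) * y ) * y ) >= 15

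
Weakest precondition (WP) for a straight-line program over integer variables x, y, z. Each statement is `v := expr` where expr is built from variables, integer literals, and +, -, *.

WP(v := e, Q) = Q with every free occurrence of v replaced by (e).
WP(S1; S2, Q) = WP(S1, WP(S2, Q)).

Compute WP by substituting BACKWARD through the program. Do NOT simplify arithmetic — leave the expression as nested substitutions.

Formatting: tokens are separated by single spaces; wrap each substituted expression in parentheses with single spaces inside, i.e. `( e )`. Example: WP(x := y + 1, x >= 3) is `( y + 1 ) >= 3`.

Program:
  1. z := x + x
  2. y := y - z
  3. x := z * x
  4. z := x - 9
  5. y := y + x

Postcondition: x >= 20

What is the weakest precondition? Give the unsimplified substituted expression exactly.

Answer: ( ( x + x ) * x ) >= 20

Derivation:
post: x >= 20
stmt 5: y := y + x  -- replace 0 occurrence(s) of y with (y + x)
  => x >= 20
stmt 4: z := x - 9  -- replace 0 occurrence(s) of z with (x - 9)
  => x >= 20
stmt 3: x := z * x  -- replace 1 occurrence(s) of x with (z * x)
  => ( z * x ) >= 20
stmt 2: y := y - z  -- replace 0 occurrence(s) of y with (y - z)
  => ( z * x ) >= 20
stmt 1: z := x + x  -- replace 1 occurrence(s) of z with (x + x)
  => ( ( x + x ) * x ) >= 20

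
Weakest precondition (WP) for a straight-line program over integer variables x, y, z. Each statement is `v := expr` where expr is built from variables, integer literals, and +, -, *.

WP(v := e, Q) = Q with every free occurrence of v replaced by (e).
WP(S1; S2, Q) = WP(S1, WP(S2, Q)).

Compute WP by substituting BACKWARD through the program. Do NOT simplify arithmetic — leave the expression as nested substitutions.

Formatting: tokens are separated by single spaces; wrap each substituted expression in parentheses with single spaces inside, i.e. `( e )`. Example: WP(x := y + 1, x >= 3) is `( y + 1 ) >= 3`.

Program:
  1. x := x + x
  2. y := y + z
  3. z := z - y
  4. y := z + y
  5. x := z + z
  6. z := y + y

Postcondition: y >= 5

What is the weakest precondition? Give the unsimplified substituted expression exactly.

Answer: ( ( z - ( y + z ) ) + ( y + z ) ) >= 5

Derivation:
post: y >= 5
stmt 6: z := y + y  -- replace 0 occurrence(s) of z with (y + y)
  => y >= 5
stmt 5: x := z + z  -- replace 0 occurrence(s) of x with (z + z)
  => y >= 5
stmt 4: y := z + y  -- replace 1 occurrence(s) of y with (z + y)
  => ( z + y ) >= 5
stmt 3: z := z - y  -- replace 1 occurrence(s) of z with (z - y)
  => ( ( z - y ) + y ) >= 5
stmt 2: y := y + z  -- replace 2 occurrence(s) of y with (y + z)
  => ( ( z - ( y + z ) ) + ( y + z ) ) >= 5
stmt 1: x := x + x  -- replace 0 occurrence(s) of x with (x + x)
  => ( ( z - ( y + z ) ) + ( y + z ) ) >= 5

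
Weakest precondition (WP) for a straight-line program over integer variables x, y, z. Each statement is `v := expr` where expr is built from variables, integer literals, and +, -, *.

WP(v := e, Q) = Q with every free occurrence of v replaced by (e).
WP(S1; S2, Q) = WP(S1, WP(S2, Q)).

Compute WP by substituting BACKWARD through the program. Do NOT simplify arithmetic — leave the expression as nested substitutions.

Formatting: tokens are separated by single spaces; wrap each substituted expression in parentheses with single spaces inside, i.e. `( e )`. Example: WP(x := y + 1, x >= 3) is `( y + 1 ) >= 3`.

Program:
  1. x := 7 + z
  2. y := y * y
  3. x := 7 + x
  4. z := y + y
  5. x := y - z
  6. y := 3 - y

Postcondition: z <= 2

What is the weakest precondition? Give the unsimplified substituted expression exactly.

post: z <= 2
stmt 6: y := 3 - y  -- replace 0 occurrence(s) of y with (3 - y)
  => z <= 2
stmt 5: x := y - z  -- replace 0 occurrence(s) of x with (y - z)
  => z <= 2
stmt 4: z := y + y  -- replace 1 occurrence(s) of z with (y + y)
  => ( y + y ) <= 2
stmt 3: x := 7 + x  -- replace 0 occurrence(s) of x with (7 + x)
  => ( y + y ) <= 2
stmt 2: y := y * y  -- replace 2 occurrence(s) of y with (y * y)
  => ( ( y * y ) + ( y * y ) ) <= 2
stmt 1: x := 7 + z  -- replace 0 occurrence(s) of x with (7 + z)
  => ( ( y * y ) + ( y * y ) ) <= 2

Answer: ( ( y * y ) + ( y * y ) ) <= 2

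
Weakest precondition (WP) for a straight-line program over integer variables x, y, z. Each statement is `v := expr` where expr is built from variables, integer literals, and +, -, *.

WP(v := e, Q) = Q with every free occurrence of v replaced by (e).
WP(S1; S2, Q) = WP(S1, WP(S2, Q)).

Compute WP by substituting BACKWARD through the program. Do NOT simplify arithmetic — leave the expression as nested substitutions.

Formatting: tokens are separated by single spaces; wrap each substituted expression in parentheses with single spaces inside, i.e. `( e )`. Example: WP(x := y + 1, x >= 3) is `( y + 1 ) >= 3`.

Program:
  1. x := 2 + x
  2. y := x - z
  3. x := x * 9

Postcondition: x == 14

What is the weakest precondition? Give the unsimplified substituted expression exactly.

post: x == 14
stmt 3: x := x * 9  -- replace 1 occurrence(s) of x with (x * 9)
  => ( x * 9 ) == 14
stmt 2: y := x - z  -- replace 0 occurrence(s) of y with (x - z)
  => ( x * 9 ) == 14
stmt 1: x := 2 + x  -- replace 1 occurrence(s) of x with (2 + x)
  => ( ( 2 + x ) * 9 ) == 14

Answer: ( ( 2 + x ) * 9 ) == 14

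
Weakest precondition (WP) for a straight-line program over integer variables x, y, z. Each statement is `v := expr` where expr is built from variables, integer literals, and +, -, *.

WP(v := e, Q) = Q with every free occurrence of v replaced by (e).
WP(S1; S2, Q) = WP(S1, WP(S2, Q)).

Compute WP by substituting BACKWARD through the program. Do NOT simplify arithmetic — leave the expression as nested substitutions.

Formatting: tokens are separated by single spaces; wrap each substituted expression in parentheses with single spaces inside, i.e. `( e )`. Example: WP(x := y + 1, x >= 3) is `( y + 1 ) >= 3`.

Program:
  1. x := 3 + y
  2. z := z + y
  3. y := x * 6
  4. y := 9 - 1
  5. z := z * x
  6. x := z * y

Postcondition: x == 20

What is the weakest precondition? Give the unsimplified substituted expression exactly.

post: x == 20
stmt 6: x := z * y  -- replace 1 occurrence(s) of x with (z * y)
  => ( z * y ) == 20
stmt 5: z := z * x  -- replace 1 occurrence(s) of z with (z * x)
  => ( ( z * x ) * y ) == 20
stmt 4: y := 9 - 1  -- replace 1 occurrence(s) of y with (9 - 1)
  => ( ( z * x ) * ( 9 - 1 ) ) == 20
stmt 3: y := x * 6  -- replace 0 occurrence(s) of y with (x * 6)
  => ( ( z * x ) * ( 9 - 1 ) ) == 20
stmt 2: z := z + y  -- replace 1 occurrence(s) of z with (z + y)
  => ( ( ( z + y ) * x ) * ( 9 - 1 ) ) == 20
stmt 1: x := 3 + y  -- replace 1 occurrence(s) of x with (3 + y)
  => ( ( ( z + y ) * ( 3 + y ) ) * ( 9 - 1 ) ) == 20

Answer: ( ( ( z + y ) * ( 3 + y ) ) * ( 9 - 1 ) ) == 20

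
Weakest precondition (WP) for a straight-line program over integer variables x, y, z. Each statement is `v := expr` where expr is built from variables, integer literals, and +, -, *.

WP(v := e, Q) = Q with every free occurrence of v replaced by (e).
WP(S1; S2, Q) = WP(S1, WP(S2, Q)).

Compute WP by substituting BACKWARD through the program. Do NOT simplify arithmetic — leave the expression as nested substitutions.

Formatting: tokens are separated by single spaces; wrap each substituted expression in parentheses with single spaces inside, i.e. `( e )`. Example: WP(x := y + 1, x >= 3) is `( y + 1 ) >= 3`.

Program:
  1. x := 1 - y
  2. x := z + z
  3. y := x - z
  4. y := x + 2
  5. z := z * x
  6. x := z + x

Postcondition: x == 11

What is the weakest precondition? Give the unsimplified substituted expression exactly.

Answer: ( ( z * ( z + z ) ) + ( z + z ) ) == 11

Derivation:
post: x == 11
stmt 6: x := z + x  -- replace 1 occurrence(s) of x with (z + x)
  => ( z + x ) == 11
stmt 5: z := z * x  -- replace 1 occurrence(s) of z with (z * x)
  => ( ( z * x ) + x ) == 11
stmt 4: y := x + 2  -- replace 0 occurrence(s) of y with (x + 2)
  => ( ( z * x ) + x ) == 11
stmt 3: y := x - z  -- replace 0 occurrence(s) of y with (x - z)
  => ( ( z * x ) + x ) == 11
stmt 2: x := z + z  -- replace 2 occurrence(s) of x with (z + z)
  => ( ( z * ( z + z ) ) + ( z + z ) ) == 11
stmt 1: x := 1 - y  -- replace 0 occurrence(s) of x with (1 - y)
  => ( ( z * ( z + z ) ) + ( z + z ) ) == 11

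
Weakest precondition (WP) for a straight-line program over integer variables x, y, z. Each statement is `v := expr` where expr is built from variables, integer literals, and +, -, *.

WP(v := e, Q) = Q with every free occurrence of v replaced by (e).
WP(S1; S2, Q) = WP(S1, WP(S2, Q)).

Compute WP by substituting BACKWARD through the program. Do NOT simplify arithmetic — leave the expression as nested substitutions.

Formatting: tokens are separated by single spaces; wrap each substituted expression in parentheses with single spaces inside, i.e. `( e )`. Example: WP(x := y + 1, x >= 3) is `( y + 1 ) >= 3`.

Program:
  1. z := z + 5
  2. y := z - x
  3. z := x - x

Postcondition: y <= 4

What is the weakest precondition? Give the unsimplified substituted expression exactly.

Answer: ( ( z + 5 ) - x ) <= 4

Derivation:
post: y <= 4
stmt 3: z := x - x  -- replace 0 occurrence(s) of z with (x - x)
  => y <= 4
stmt 2: y := z - x  -- replace 1 occurrence(s) of y with (z - x)
  => ( z - x ) <= 4
stmt 1: z := z + 5  -- replace 1 occurrence(s) of z with (z + 5)
  => ( ( z + 5 ) - x ) <= 4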